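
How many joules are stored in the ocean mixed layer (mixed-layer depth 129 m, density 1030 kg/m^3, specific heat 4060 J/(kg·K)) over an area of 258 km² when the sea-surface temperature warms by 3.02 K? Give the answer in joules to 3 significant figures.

Areal heat capacity C = ρ c_p D = 1030 × 4060 × 129 = 5.39×10^8 J/(m²·K).
Heat per unit area: q = C ΔT = 5.39×10^8 × 3.02 = 1.63×10^9 J/m².
Total heat: Q = q × A = 1.63×10^9 × (258 × 10⁶ m²) = 4.20×10^17 J.

4.20×10^17 J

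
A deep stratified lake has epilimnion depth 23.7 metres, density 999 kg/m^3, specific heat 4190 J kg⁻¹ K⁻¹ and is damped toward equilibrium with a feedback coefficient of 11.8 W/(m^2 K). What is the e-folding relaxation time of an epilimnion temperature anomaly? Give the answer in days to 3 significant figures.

Areal heat capacity C = ρ c_p D = 999 × 4190 × 23.7 = 9.92×10^7 J m⁻² K⁻¹.
Relaxation time τ = C / λ = 9.92×10^7 / 11.8 = 8.41×10^6 s.
In days: 8.41×10^6 s / (86400 s/day) = 97.3 days.

97.3 days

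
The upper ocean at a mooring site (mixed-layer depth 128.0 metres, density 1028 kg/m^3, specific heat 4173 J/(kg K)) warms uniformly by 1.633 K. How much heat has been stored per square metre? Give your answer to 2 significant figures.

9.0×10^8

Areal heat capacity C = ρ c_p D = 1028 × 4173 × 128.0 = 5.49×10^8 J/(m²·K).
ΔQ = C ΔT = 5.49×10^8 × 1.633 = 8.97×10^8 J/m².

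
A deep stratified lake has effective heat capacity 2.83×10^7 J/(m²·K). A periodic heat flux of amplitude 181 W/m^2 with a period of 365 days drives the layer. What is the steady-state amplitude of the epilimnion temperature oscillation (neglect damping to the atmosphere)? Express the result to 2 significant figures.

32 K

Areal heat capacity C = 2.83×10^7 J/(m²·K) (given).
Angular frequency ω = 2π / T = 2π / 3.15×10^7 s = 1.99×10^-7 s⁻¹.
Cω = 2.83×10^7 × 1.99×10^-7 = 5.64 W/(m²·K).
Amplitude A = F₀ / (Cω) = 181 / 5.64 = 32.1 K.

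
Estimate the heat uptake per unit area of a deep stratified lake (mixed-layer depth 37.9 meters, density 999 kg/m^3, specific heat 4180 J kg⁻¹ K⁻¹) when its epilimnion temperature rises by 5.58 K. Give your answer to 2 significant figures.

Areal heat capacity C = ρ c_p D = 999 × 4180 × 37.9 = 1.58×10^8 J/(m^2 K).
ΔQ = C ΔT = 1.58×10^8 × 5.58 = 8.83×10^8 J/m².

8.8×10^8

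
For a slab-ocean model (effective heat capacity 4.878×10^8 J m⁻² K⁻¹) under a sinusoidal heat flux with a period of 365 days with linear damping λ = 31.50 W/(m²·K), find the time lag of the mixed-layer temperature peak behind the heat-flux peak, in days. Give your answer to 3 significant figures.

73.0 days

Areal heat capacity C = 4.878×10^8 J m⁻² K⁻¹ (given).
ω = 2π / 3.15×10^7 s = 1.99×10^-7 s⁻¹.
Phase lag φ = arctan(Cω/λ) = arctan(97.2/31.50) = 1.26 rad.
Time lag = φ / ω = 1.26 / 1.99×10^-7 = 6.31×10^6 s = 73.0 days.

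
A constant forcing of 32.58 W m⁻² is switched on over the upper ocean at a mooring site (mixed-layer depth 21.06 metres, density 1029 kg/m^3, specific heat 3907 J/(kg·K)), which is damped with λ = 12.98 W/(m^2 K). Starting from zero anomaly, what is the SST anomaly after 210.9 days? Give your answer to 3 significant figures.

2.36 K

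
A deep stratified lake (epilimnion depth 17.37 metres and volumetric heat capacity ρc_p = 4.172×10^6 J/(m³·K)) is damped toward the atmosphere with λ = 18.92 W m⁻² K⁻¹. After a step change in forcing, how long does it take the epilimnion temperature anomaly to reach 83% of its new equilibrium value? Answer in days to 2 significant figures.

79 days

Areal heat capacity C = ρc_p × D = 4.172×10^6 × 17.37 = 7.25×10^7 J/(m²·K).
τ = C / λ = 7.25×10^7 / 18.92 = 3.83×10^6 s.
Fraction reached: 1 − e^(−t/τ) = 0.83 ⇒ t = −τ ln(1 − 0.83) = τ × 1.77.
t = 6.79×10^6 s = 78.6 days.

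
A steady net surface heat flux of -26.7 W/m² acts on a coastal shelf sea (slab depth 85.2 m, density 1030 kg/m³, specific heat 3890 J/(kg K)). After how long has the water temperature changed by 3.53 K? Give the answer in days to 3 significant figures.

Areal heat capacity C = ρ c_p D = 1030 × 3890 × 85.2 = 3.41×10^8 J m⁻² K⁻¹.
Time required: Δt = C ΔT / F = 3.41×10^8 × -3.53 / -26.7 = 4.51×10^7 s.
In days: 4.51×10^7 s / (86400 s/day) = 522 days.

522 days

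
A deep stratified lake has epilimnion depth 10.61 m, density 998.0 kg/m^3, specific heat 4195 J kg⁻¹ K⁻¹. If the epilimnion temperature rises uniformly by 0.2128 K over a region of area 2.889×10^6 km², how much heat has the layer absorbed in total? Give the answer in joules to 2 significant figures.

Areal heat capacity C = ρ c_p D = 998.0 × 4195 × 10.61 = 4.44×10^7 J m⁻² K⁻¹.
Heat per unit area: q = C ΔT = 4.44×10^7 × 0.2128 = 9.45×10^6 J/m².
Total heat: Q = q × A = 9.45×10^6 × (2.889×10^6 × 10⁶ m²) = 2.73×10^19 J.

2.7×10^19 J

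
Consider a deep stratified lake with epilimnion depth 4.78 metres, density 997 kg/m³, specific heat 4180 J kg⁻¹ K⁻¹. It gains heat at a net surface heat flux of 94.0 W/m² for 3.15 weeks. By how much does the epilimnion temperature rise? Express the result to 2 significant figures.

Areal heat capacity C = ρ c_p D = 997 × 4180 × 4.78 = 1.99×10^7 J/(m^2 K).
Net heat input Q = F Δt = 94.0 × (3.15 weeks × 6.048×10^5 s/week) = 1.79×10^8 J/m².
ΔT = Q / C = 1.79×10^8 / 1.99×10^7 = 8.99 K.

9.0 K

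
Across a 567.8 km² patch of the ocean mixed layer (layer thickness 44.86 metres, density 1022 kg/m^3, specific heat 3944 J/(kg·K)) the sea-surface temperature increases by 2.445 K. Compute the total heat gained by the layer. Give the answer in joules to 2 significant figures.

Areal heat capacity C = ρ c_p D = 1022 × 3944 × 44.86 = 1.81×10^8 J/(m^2 K).
Heat per unit area: q = C ΔT = 1.81×10^8 × 2.445 = 4.42×10^8 J/m².
Total heat: Q = q × A = 4.42×10^8 × (567.8 × 10⁶ m²) = 2.51×10^17 J.

2.5×10^17 J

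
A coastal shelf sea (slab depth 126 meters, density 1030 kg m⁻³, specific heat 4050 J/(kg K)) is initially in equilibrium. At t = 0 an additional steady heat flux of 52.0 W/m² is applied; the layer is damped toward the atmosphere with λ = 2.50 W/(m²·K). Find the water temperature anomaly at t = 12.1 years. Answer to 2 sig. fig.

Areal heat capacity C = ρ c_p D = 1030 × 4050 × 126 = 5.26×10^8 J m⁻² K⁻¹.
τ = C / λ = 5.26×10^8 / 2.50 = 2.10×10^8 s.
Equilibrium anomaly ΔT_eq = F / λ = 52.0 / 2.50 = 20.8 K.
t = 12.1 years = 3.82×10^8 s, so t/τ = 1.82.
ΔT(t) = ΔT_eq (1 − e^(−t/τ)) = 20.8 × (1 − e^−1.82) = 17.4 K.

17 K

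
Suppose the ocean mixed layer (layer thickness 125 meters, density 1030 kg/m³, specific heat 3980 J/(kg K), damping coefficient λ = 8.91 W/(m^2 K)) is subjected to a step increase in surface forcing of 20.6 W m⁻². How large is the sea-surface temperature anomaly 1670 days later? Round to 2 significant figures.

2.1 K

Areal heat capacity C = ρ c_p D = 1030 × 3980 × 125 = 5.12×10^8 J/(m²·K).
τ = C / λ = 5.12×10^8 / 8.91 = 5.75×10^7 s.
Equilibrium anomaly ΔT_eq = F / λ = 20.6 / 8.91 = 2.31 K.
t = 1670 days = 1.44×10^8 s, so t/τ = 2.51.
ΔT(t) = ΔT_eq (1 − e^(−t/τ)) = 2.31 × (1 − e^−2.51) = 2.12 K.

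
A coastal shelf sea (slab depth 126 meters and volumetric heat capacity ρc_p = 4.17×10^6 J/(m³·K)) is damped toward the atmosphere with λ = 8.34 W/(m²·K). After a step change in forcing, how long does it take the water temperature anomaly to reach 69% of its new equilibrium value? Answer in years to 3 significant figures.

2.34 years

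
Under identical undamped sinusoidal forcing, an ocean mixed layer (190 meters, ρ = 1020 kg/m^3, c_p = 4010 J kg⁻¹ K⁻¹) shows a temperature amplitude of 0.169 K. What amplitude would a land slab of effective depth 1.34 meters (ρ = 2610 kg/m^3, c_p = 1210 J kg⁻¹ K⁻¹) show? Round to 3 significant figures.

31.0 K

C_ocean = 7.77×10^8 J/(m²·K); C_land = 4.23×10^6 J/(m²·K).
A ∝ 1/C ⇒ A_land = A_ocean × C_ocean/C_land = 0.169 × 184 = 31.0 K.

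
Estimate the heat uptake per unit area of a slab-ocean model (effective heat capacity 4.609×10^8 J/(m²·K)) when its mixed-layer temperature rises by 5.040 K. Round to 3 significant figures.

2.32×10^9

Areal heat capacity C = 4.609×10^8 J/(m²·K) (given).
ΔQ = C ΔT = 4.61×10^8 × 5.040 = 2.32×10^9 J/m².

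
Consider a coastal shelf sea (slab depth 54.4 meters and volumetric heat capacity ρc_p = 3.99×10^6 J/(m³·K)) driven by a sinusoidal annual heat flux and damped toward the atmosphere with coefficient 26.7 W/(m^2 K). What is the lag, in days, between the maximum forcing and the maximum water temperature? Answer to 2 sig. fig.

Areal heat capacity C = ρc_p × D = 3.99×10^6 × 54.4 = 2.17×10^8 J/(m²·K).
ω = 2π / 3.15×10^7 s = 1.99×10^-7 s⁻¹.
Phase lag φ = arctan(Cω/λ) = arctan(43.2/26.7) = 1.02 rad.
Time lag = φ / ω = 1.02 / 1.99×10^-7 = 5.11×10^6 s = 59.1 days.

59 days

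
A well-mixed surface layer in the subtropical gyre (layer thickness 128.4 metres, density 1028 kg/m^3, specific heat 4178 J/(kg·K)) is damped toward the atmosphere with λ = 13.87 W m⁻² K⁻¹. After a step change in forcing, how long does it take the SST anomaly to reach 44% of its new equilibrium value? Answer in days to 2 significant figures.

270 days

Areal heat capacity C = ρ c_p D = 1028 × 4178 × 128.4 = 5.51×10^8 J/(m²·K).
τ = C / λ = 5.51×10^8 / 13.87 = 3.98×10^7 s.
Fraction reached: 1 − e^(−t/τ) = 0.44 ⇒ t = −τ ln(1 − 0.44) = τ × 0.580.
t = 2.31×10^7 s = 267 days.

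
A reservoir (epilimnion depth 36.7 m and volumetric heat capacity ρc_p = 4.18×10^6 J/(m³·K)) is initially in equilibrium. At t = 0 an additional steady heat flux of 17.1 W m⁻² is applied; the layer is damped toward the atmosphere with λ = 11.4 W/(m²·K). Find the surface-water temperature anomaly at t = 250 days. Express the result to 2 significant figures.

1.2 K

Areal heat capacity C = ρc_p × D = 4.18×10^6 × 36.7 = 1.53×10^8 J m⁻² K⁻¹.
τ = C / λ = 1.53×10^8 / 11.4 = 1.35×10^7 s.
Equilibrium anomaly ΔT_eq = F / λ = 17.1 / 11.4 = 1.50 K.
t = 250 days = 2.16×10^7 s, so t/τ = 1.61.
ΔT(t) = ΔT_eq (1 − e^(−t/τ)) = 1.50 × (1 − e^−1.61) = 1.20 K.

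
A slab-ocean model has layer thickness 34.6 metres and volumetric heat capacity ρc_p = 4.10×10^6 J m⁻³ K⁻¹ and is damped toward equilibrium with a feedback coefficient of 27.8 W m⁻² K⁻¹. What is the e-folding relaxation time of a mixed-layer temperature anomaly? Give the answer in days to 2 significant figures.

59 days

Areal heat capacity C = ρc_p × D = 4.10×10^6 × 34.6 = 1.42×10^8 J/(m²·K).
Relaxation time τ = C / λ = 1.42×10^8 / 27.8 = 5.10×10^6 s.
In days: 5.10×10^6 s / (86400 s/day) = 59.1 days.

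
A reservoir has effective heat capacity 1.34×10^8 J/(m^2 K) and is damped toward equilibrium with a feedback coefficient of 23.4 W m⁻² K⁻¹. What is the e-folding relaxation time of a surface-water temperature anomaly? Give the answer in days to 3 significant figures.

Areal heat capacity C = 1.34×10^8 J/(m^2 K) (given).
Relaxation time τ = C / λ = 1.34×10^8 / 23.4 = 5.73×10^6 s.
In days: 5.73×10^6 s / (86400 s/day) = 66.3 days.

66.3 days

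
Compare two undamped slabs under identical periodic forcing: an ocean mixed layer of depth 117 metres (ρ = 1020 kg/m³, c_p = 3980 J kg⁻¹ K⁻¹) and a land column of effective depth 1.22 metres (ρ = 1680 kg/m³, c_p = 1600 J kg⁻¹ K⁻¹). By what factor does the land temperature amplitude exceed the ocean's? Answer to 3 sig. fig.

C_ocean = 1020 × 3980 × 117 = 4.75×10^8 J/(m²·K).
C_land = 1680 × 1600 × 1.22 = 3.28×10^6 J/(m²·K).
Undamped amplitude ∝ 1/C, so A_land/A_ocean = C_ocean/C_land = 145.

145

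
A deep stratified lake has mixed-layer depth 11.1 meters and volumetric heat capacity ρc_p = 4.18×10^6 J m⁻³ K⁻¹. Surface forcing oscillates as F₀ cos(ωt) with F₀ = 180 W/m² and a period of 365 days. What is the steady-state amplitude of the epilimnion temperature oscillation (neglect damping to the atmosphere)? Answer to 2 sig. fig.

Areal heat capacity C = ρc_p × D = 4.18×10^6 × 11.1 = 4.64×10^7 J/(m^2 K).
Angular frequency ω = 2π / T = 2π / 3.15×10^7 s = 1.99×10^-7 s⁻¹.
Cω = 4.64×10^7 × 1.99×10^-7 = 9.24 W/(m²·K).
Amplitude A = F₀ / (Cω) = 180 / 9.24 = 19.5 K.

19 K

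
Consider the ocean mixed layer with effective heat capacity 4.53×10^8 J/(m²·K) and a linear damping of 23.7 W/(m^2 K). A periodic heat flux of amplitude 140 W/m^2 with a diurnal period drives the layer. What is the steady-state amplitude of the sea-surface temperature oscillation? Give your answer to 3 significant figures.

Areal heat capacity C = 4.53×10^8 J/(m²·K) (given).
Angular frequency ω = 2π / T = 2π / 86400 s = 7.27×10^-5 s⁻¹.
√((Cω)² + λ²) = √((32900)² + 23.7²) = 32900 W/(m²·K).
Amplitude A = F₀ / √((Cω)²+λ²) = 140 / 32900 = 0.00425 K.

0.00425 K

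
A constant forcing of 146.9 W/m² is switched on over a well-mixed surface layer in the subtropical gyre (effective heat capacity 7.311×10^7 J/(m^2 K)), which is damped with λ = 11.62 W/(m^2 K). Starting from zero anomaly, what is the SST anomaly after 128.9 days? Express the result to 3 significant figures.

10.5 K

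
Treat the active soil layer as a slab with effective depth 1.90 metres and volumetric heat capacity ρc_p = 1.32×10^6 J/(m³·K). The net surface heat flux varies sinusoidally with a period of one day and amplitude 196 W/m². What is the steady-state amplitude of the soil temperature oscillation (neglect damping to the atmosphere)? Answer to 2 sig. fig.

1.1 K

Areal heat capacity C = ρc_p × D = 1.32×10^6 × 1.90 = 2.51×10^6 J/(m^2 K).
Angular frequency ω = 2π / T = 2π / 86400 s = 7.27×10^-5 s⁻¹.
Cω = 2.51×10^6 × 7.27×10^-5 = 182 W/(m²·K).
Amplitude A = F₀ / (Cω) = 196 / 182 = 1.07 K.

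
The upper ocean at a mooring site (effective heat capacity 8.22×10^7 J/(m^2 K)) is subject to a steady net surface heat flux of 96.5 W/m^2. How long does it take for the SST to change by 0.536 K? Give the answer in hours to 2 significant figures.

Areal heat capacity C = 8.22×10^7 J/(m^2 K) (given).
Time required: Δt = C ΔT / F = 8.22×10^7 × 0.536 / 96.5 = 4.57×10^5 s.
In hours: 4.57×10^5 s / (3600 s/hour) = 127 hours.

130 hours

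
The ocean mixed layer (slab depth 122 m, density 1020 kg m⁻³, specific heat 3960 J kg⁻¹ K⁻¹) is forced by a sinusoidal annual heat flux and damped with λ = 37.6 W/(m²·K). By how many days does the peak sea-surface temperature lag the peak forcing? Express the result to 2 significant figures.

Areal heat capacity C = ρ c_p D = 1020 × 3960 × 122 = 4.93×10^8 J/(m^2 K).
ω = 2π / 3.15×10^7 s = 1.99×10^-7 s⁻¹.
Phase lag φ = arctan(Cω/λ) = arctan(98.2/37.6) = 1.21 rad.
Time lag = φ / ω = 1.21 / 1.99×10^-7 = 6.05×10^6 s = 70.0 days.

70 days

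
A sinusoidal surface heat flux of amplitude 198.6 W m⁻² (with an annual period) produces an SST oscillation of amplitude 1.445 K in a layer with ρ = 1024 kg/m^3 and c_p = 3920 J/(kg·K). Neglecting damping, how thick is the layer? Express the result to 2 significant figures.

170 m

ω = 2π / 3.15×10^7 s = 1.99×10^-7 s⁻¹.
Required C = F₀ / (A ω) = 198.6 / (1.445 × 1.99×10^-7) = 6.90×10^8 J/(m²·K).
D = C / (ρ c_p) = 6.90×10^8 / (1024 × 3920) = 172 m.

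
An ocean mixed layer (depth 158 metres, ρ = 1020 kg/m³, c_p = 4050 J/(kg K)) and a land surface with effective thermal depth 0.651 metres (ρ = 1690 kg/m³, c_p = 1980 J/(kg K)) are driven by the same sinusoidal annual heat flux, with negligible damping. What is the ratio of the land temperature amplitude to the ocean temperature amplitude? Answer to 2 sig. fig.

300

C_ocean = 1020 × 4050 × 158 = 6.53×10^8 J/(m²·K).
C_land = 1690 × 1980 × 0.651 = 2.18×10^6 J/(m²·K).
Undamped amplitude ∝ 1/C, so A_land/A_ocean = C_ocean/C_land = 300.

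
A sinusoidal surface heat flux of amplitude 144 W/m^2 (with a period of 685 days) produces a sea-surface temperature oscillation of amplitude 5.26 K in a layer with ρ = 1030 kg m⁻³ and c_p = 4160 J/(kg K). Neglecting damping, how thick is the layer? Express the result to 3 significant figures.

60.2 m

ω = 2π / 5.92×10^7 s = 1.06×10^-7 s⁻¹.
Required C = F₀ / (A ω) = 144 / (5.26 × 1.06×10^-7) = 2.58×10^8 J/(m²·K).
D = C / (ρ c_p) = 2.58×10^8 / (1030 × 4160) = 60.2 m.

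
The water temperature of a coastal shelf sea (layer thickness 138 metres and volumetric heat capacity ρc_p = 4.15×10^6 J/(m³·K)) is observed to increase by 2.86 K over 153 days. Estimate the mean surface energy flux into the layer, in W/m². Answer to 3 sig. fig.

Areal heat capacity C = ρc_p × D = 4.15×10^6 × 138 = 5.73×10^8 J m⁻² K⁻¹.
Required heat per unit area: Q = C ΔT = 5.73×10^8 × 2.86 = 1.64×10^9 J/m².
Flux F = Q / Δt = 1.64×10^9 / 1.32×10^7 s = 124 W/m².

124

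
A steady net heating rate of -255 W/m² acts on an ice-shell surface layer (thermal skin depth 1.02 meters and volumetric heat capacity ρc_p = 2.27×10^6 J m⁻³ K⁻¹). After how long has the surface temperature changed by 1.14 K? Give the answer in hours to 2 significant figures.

2.9 hours

Areal heat capacity C = ρc_p × D = 2.27×10^6 × 1.02 = 2.32×10^6 J/(m^2 K).
Time required: Δt = C ΔT / F = 2.32×10^6 × -1.14 / -255 = 10400 s.
In hours: 10400 s / (3600 s/hour) = 2.88 hours.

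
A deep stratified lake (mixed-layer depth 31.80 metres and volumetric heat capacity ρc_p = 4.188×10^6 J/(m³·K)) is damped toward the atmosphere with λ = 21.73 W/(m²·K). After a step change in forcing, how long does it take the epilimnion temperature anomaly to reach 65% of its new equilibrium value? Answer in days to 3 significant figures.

Areal heat capacity C = ρc_p × D = 4.188×10^6 × 31.80 = 1.33×10^8 J/(m^2 K).
τ = C / λ = 1.33×10^8 / 21.73 = 6.13×10^6 s.
Fraction reached: 1 − e^(−t/τ) = 0.65 ⇒ t = −τ ln(1 − 0.65) = τ × 1.05.
t = 6.43×10^6 s = 74.5 days.

74.5 days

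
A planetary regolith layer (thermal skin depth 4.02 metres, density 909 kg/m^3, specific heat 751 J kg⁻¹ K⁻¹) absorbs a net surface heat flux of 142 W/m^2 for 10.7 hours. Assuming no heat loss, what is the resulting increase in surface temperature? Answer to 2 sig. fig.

2.0 K

Areal heat capacity C = ρ c_p D = 909 × 751 × 4.02 = 2.74×10^6 J/(m^2 K).
Net heat input Q = F Δt = 142 × (10.7 hours × 3600 s/hour) = 5.47×10^6 J/m².
ΔT = Q / C = 5.47×10^6 / 2.74×10^6 = 1.99 K.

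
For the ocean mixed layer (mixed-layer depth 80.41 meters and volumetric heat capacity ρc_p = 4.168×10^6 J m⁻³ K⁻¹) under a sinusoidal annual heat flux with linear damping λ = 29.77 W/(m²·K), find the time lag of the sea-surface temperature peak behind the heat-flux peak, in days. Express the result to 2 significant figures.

67 days

Areal heat capacity C = ρc_p × D = 4.168×10^6 × 80.41 = 3.35×10^8 J m⁻² K⁻¹.
ω = 2π / 3.15×10^7 s = 1.99×10^-7 s⁻¹.
Phase lag φ = arctan(Cω/λ) = arctan(66.8/29.77) = 1.15 rad.
Time lag = φ / ω = 1.15 / 1.99×10^-7 = 5.78×10^6 s = 66.9 days.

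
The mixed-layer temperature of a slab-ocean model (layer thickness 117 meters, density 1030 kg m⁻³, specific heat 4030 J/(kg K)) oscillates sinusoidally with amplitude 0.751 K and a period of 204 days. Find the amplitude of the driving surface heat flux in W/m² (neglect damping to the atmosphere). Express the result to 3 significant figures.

130

Areal heat capacity C = ρ c_p D = 1030 × 4030 × 117 = 4.86×10^8 J/(m²·K).
ω = 2π / 1.76×10^7 s = 3.56×10^-7 s⁻¹.
Cω = 4.86×10^8 × 3.56×10^-7 = 173 W/(m²·K).
F₀ = A × Cω = 0.751 × 173 = 130 W/m².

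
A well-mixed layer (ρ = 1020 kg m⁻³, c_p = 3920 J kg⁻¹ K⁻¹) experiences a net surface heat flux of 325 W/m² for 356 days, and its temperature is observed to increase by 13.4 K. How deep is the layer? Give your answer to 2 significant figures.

190 m

Heat input Q = F Δt = 325 × 3.08×10^7 s = 1.00×10^10 J/m².
Required areal heat capacity C = Q / ΔT = 7.46×10^8 J/(m²·K).
Depth D = C / (ρ c_p) = 7.46×10^8 / (1020 × 3920) = 187 m.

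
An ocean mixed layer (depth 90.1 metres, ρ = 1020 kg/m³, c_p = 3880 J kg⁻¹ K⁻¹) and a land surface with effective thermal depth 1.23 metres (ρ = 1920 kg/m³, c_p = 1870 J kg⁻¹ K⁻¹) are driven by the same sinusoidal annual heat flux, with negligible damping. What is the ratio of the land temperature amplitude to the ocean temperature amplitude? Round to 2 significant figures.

81

C_ocean = 1020 × 3880 × 90.1 = 3.57×10^8 J/(m²·K).
C_land = 1920 × 1870 × 1.23 = 4.42×10^6 J/(m²·K).
Undamped amplitude ∝ 1/C, so A_land/A_ocean = C_ocean/C_land = 80.7.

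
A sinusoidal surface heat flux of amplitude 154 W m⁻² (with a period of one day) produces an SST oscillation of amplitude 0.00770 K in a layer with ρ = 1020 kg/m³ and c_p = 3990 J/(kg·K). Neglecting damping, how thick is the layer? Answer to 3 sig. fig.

67.6 m

ω = 2π / 86400 s = 7.27×10^-5 s⁻¹.
Required C = F₀ / (A ω) = 154 / (0.00770 × 7.27×10^-5) = 2.75×10^8 J/(m²·K).
D = C / (ρ c_p) = 2.75×10^8 / (1020 × 3990) = 67.6 m.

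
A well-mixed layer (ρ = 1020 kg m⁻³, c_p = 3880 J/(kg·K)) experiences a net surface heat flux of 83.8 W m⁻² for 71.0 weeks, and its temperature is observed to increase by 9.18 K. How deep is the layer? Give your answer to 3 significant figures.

Heat input Q = F Δt = 83.8 × 4.29×10^7 s = 3.60×10^9 J/m².
Required areal heat capacity C = Q / ΔT = 3.92×10^8 J/(m²·K).
Depth D = C / (ρ c_p) = 3.92×10^8 / (1020 × 3880) = 99.0 m.

99.0 m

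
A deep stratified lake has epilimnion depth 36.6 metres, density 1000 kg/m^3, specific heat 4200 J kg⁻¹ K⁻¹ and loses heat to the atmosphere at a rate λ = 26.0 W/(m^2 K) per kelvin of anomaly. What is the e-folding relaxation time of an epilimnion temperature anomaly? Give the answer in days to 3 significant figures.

Areal heat capacity C = ρ c_p D = 1000 × 4200 × 36.6 = 1.54×10^8 J m⁻² K⁻¹.
Relaxation time τ = C / λ = 1.54×10^8 / 26.0 = 5.91×10^6 s.
In days: 5.91×10^6 s / (86400 s/day) = 68.4 days.

68.4 days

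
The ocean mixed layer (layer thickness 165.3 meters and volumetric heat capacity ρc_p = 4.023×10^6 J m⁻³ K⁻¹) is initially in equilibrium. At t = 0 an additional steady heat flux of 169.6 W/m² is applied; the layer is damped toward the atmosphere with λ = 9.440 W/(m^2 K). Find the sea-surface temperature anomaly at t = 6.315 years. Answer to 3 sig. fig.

Areal heat capacity C = ρc_p × D = 4.023×10^6 × 165.3 = 6.65×10^8 J m⁻² K⁻¹.
τ = C / λ = 6.65×10^8 / 9.440 = 7.04×10^7 s.
Equilibrium anomaly ΔT_eq = F / λ = 169.6 / 9.440 = 18.0 K.
t = 6.315 years = 1.99×10^8 s, so t/τ = 2.83.
ΔT(t) = ΔT_eq (1 − e^(−t/τ)) = 18.0 × (1 − e^−2.83) = 16.9 K.

16.9 K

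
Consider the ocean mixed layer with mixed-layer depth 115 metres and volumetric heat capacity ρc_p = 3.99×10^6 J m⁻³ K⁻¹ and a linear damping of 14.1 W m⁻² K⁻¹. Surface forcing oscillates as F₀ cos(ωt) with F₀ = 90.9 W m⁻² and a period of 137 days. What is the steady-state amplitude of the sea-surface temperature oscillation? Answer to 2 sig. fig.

0.37 K

Areal heat capacity C = ρc_p × D = 3.99×10^6 × 115 = 4.59×10^8 J/(m²·K).
Angular frequency ω = 2π / T = 2π / 1.18×10^7 s = 5.31×10^-7 s⁻¹.
√((Cω)² + λ²) = √((244)² + 14.1²) = 244 W/(m²·K).
Amplitude A = F₀ / √((Cω)²+λ²) = 90.9 / 244 = 0.373 K.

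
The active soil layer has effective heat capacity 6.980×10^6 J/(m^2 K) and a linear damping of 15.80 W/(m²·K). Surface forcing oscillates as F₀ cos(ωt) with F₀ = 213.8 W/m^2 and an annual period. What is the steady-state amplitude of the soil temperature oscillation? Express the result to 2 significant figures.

Areal heat capacity C = 6.980×10^6 J/(m^2 K) (given).
Angular frequency ω = 2π / T = 2π / 3.15×10^7 s = 1.99×10^-7 s⁻¹.
√((Cω)² + λ²) = √((1.39)² + 15.80²) = 15.9 W/(m²·K).
Amplitude A = F₀ / √((Cω)²+λ²) = 213.8 / 15.9 = 13.5 K.

13 K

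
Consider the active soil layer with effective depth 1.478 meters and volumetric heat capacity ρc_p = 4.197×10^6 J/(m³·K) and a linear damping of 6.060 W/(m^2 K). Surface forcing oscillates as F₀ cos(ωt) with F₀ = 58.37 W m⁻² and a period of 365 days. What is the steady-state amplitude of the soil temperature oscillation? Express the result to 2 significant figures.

9.4 K

Areal heat capacity C = ρc_p × D = 4.197×10^6 × 1.478 = 6.20×10^6 J/(m²·K).
Angular frequency ω = 2π / T = 2π / 3.15×10^7 s = 1.99×10^-7 s⁻¹.
√((Cω)² + λ²) = √((1.24)² + 6.060²) = 6.18 W/(m²·K).
Amplitude A = F₀ / √((Cω)²+λ²) = 58.37 / 6.18 = 9.44 K.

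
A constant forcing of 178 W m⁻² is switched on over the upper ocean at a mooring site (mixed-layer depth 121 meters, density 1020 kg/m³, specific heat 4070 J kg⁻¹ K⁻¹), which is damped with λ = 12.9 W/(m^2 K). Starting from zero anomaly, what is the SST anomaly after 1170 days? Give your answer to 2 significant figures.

13 K

Areal heat capacity C = ρ c_p D = 1020 × 4070 × 121 = 5.02×10^8 J m⁻² K⁻¹.
τ = C / λ = 5.02×10^8 / 12.9 = 3.89×10^7 s.
Equilibrium anomaly ΔT_eq = F / λ = 178 / 12.9 = 13.8 K.
t = 1170 days = 1.01×10^8 s, so t/τ = 2.60.
ΔT(t) = ΔT_eq (1 − e^(−t/τ)) = 13.8 × (1 − e^−2.60) = 12.8 K.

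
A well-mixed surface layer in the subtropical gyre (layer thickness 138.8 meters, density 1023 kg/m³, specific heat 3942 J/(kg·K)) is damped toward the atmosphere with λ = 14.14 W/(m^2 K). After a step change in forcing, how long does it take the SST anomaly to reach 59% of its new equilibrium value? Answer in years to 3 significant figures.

Areal heat capacity C = ρ c_p D = 1023 × 3942 × 138.8 = 5.60×10^8 J m⁻² K⁻¹.
τ = C / λ = 5.60×10^8 / 14.14 = 3.96×10^7 s.
Fraction reached: 1 − e^(−t/τ) = 0.59 ⇒ t = −τ ln(1 − 0.59) = τ × 0.892.
t = 3.53×10^7 s = 1.12 years.

1.12 years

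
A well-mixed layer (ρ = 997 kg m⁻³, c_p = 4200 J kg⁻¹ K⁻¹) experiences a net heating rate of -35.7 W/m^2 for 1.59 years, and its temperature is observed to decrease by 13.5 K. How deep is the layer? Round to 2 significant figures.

Heat input Q = F Δt = -35.7 × 5.02×10^7 s = -1.79×10^9 J/m².
Required areal heat capacity C = Q / ΔT = 1.33×10^8 J/(m²·K).
Depth D = C / (ρ c_p) = 1.33×10^8 / (997 × 4200) = 31.7 m.

32 m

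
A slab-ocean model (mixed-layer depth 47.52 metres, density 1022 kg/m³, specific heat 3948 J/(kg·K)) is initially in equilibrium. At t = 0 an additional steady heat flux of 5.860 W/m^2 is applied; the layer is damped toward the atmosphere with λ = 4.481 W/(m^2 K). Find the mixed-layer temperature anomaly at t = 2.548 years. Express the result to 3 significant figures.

Areal heat capacity C = ρ c_p D = 1022 × 3948 × 47.52 = 1.92×10^8 J m⁻² K⁻¹.
τ = C / λ = 1.92×10^8 / 4.481 = 4.28×10^7 s.
Equilibrium anomaly ΔT_eq = F / λ = 5.860 / 4.481 = 1.31 K.
t = 2.548 years = 8.04×10^7 s, so t/τ = 1.88.
ΔT(t) = ΔT_eq (1 − e^(−t/τ)) = 1.31 × (1 − e^−1.88) = 1.11 K.

1.11 K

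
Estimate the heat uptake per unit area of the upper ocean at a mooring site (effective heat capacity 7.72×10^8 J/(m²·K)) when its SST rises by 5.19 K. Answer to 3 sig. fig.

4.01×10^9

Areal heat capacity C = 7.72×10^8 J/(m²·K) (given).
ΔQ = C ΔT = 7.72×10^8 × 5.19 = 4.01×10^9 J/m².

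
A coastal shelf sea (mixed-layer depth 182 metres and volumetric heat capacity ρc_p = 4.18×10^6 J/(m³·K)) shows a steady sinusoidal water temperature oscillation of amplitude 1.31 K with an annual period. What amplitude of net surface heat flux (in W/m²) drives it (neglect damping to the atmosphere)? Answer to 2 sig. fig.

200

Areal heat capacity C = ρc_p × D = 4.18×10^6 × 182 = 7.61×10^8 J/(m²·K).
ω = 2π / 3.15×10^7 s = 1.99×10^-7 s⁻¹.
Cω = 7.61×10^8 × 1.99×10^-7 = 152 W/(m²·K).
F₀ = A × Cω = 1.31 × 152 = 199 W/m².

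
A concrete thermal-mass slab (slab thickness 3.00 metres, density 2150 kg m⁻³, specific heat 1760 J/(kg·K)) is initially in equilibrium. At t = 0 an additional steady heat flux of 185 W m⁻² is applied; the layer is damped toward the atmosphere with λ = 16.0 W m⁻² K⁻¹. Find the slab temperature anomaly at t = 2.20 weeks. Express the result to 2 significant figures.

9.8 K

Areal heat capacity C = ρ c_p D = 2150 × 1760 × 3.00 = 1.14×10^7 J/(m²·K).
τ = C / λ = 1.14×10^7 / 16.0 = 7.10×10^5 s.
Equilibrium anomaly ΔT_eq = F / λ = 185 / 16.0 = 11.6 K.
t = 2.20 weeks = 1.33×10^6 s, so t/τ = 1.88.
ΔT(t) = ΔT_eq (1 − e^(−t/τ)) = 11.6 × (1 − e^−1.88) = 9.79 K.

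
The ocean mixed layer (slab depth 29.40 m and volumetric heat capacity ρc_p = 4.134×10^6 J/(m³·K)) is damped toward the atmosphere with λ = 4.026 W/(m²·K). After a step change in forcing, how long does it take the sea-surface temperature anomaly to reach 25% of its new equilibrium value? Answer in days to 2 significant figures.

100 days

Areal heat capacity C = ρc_p × D = 4.134×10^6 × 29.40 = 1.22×10^8 J/(m^2 K).
τ = C / λ = 1.22×10^8 / 4.026 = 3.02×10^7 s.
Fraction reached: 1 − e^(−t/τ) = 0.25 ⇒ t = −τ ln(1 − 0.25) = τ × 0.288.
t = 8.68×10^6 s = 101 days.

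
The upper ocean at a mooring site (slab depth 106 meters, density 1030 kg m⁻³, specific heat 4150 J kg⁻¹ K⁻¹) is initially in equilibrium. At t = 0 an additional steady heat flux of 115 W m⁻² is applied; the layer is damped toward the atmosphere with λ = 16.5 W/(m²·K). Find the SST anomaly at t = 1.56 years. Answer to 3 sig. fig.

5.81 K

Areal heat capacity C = ρ c_p D = 1030 × 4150 × 106 = 4.53×10^8 J/(m²·K).
τ = C / λ = 4.53×10^8 / 16.5 = 2.75×10^7 s.
Equilibrium anomaly ΔT_eq = F / λ = 115 / 16.5 = 6.97 K.
t = 1.56 years = 4.92×10^7 s, so t/τ = 1.79.
ΔT(t) = ΔT_eq (1 − e^(−t/τ)) = 6.97 × (1 − e^−1.79) = 5.81 K.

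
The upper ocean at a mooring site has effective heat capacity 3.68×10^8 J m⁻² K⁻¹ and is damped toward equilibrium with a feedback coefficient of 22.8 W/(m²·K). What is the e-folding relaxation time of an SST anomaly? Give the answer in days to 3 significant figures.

187 days

Areal heat capacity C = 3.68×10^8 J m⁻² K⁻¹ (given).
Relaxation time τ = C / λ = 3.68×10^8 / 22.8 = 1.61×10^7 s.
In days: 1.61×10^7 s / (86400 s/day) = 187 days.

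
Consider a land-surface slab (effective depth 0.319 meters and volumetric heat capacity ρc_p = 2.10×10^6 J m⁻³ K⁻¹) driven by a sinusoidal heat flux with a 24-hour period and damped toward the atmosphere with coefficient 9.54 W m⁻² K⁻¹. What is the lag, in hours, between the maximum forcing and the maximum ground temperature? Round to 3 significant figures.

Areal heat capacity C = ρc_p × D = 2.10×10^6 × 0.319 = 6.70×10^5 J m⁻² K⁻¹.
ω = 2π / 86400 s = 7.27×10^-5 s⁻¹.
Phase lag φ = arctan(Cω/λ) = arctan(48.7/9.54) = 1.38 rad.
Time lag = φ / ω = 1.38 / 7.27×10^-5 = 18900 s = 5.26 hours.

5.26 hours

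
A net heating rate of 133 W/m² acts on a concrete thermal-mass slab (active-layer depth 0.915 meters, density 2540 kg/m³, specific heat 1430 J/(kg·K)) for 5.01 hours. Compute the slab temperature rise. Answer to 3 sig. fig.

0.722 K

Areal heat capacity C = ρ c_p D = 2540 × 1430 × 0.915 = 3.32×10^6 J/(m^2 K).
Net heat input Q = F Δt = 133 × (5.01 hours × 3600 s/hour) = 2.40×10^6 J/m².
ΔT = Q / C = 2.40×10^6 / 3.32×10^6 = 0.722 K.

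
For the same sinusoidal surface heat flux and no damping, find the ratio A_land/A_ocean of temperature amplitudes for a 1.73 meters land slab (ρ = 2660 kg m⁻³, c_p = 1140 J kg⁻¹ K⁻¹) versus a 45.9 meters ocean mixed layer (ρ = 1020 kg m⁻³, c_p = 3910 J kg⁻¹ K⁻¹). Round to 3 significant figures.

C_ocean = 1020 × 3910 × 45.9 = 1.83×10^8 J/(m²·K).
C_land = 2660 × 1140 × 1.73 = 5.25×10^6 J/(m²·K).
Undamped amplitude ∝ 1/C, so A_land/A_ocean = C_ocean/C_land = 34.9.

34.9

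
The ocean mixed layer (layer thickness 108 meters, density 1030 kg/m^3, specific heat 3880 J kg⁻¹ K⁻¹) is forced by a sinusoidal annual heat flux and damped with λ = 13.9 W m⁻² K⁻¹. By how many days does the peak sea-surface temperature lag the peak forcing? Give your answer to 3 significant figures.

Areal heat capacity C = ρ c_p D = 1030 × 3880 × 108 = 4.32×10^8 J/(m²·K).
ω = 2π / 3.15×10^7 s = 1.99×10^-7 s⁻¹.
Phase lag φ = arctan(Cω/λ) = arctan(86.0/13.9) = 1.41 rad.
Time lag = φ / ω = 1.41 / 1.99×10^-7 = 7.08×10^6 s = 81.9 days.

81.9 days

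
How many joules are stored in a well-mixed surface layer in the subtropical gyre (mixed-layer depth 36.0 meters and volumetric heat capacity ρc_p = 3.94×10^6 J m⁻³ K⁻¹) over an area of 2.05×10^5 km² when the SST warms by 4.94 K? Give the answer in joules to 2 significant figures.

Areal heat capacity C = ρc_p × D = 3.94×10^6 × 36.0 = 1.42×10^8 J m⁻² K⁻¹.
Heat per unit area: q = C ΔT = 1.42×10^8 × 4.94 = 7.01×10^8 J/m².
Total heat: Q = q × A = 7.01×10^8 × (2.05×10^5 × 10⁶ m²) = 1.44×10^20 J.

1.4×10^20 J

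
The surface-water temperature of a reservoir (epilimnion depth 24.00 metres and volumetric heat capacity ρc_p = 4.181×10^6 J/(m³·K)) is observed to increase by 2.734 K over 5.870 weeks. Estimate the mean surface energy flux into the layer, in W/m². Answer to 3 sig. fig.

Areal heat capacity C = ρc_p × D = 4.181×10^6 × 24.00 = 1.00×10^8 J/(m²·K).
Required heat per unit area: Q = C ΔT = 1.00×10^8 × 2.734 = 2.74×10^8 J/m².
Flux F = Q / Δt = 2.74×10^8 / 3.55×10^6 s = 77.3 W/m².

77.3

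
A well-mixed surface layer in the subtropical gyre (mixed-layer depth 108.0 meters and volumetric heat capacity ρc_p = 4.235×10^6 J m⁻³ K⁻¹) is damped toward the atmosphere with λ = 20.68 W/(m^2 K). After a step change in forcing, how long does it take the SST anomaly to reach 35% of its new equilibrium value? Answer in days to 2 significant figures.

Areal heat capacity C = ρc_p × D = 4.235×10^6 × 108.0 = 4.57×10^8 J m⁻² K⁻¹.
τ = C / λ = 4.57×10^8 / 20.68 = 2.21×10^7 s.
Fraction reached: 1 − e^(−t/τ) = 0.35 ⇒ t = −τ ln(1 − 0.35) = τ × 0.431.
t = 9.53×10^6 s = 110 days.

110 days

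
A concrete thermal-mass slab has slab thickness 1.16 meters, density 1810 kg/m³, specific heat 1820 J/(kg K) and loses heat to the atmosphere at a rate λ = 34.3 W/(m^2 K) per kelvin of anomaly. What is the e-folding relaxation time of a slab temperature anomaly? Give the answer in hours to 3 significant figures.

30.9 hours

Areal heat capacity C = ρ c_p D = 1810 × 1820 × 1.16 = 3.82×10^6 J/(m²·K).
Relaxation time τ = C / λ = 3.82×10^6 / 34.3 = 1.11×10^5 s.
In hours: 1.11×10^5 s / (3600 s/hour) = 30.9 hours.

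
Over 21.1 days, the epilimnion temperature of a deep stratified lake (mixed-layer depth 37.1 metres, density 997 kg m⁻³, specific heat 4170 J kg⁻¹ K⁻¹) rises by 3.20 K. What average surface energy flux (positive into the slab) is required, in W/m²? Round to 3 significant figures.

271

Areal heat capacity C = ρ c_p D = 997 × 4170 × 37.1 = 1.54×10^8 J/(m²·K).
Required heat per unit area: Q = C ΔT = 1.54×10^8 × 3.20 = 4.94×10^8 J/m².
Flux F = Q / Δt = 4.94×10^8 / 1.82×10^6 s = 271 W/m².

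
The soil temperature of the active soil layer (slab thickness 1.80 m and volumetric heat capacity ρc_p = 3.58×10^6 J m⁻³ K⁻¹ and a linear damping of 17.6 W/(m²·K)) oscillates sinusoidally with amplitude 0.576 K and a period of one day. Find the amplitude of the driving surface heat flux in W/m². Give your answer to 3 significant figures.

Areal heat capacity C = ρc_p × D = 3.58×10^6 × 1.80 = 6.44×10^6 J/(m^2 K).
ω = 2π / 86400 s = 7.27×10^-5 s⁻¹.
√((Cω)² + λ²) = √((469)² + 17.6²) = 469 W/(m²·K).
F₀ = A × √((Cω)²+λ²) = 0.576 × 469 = 270 W/m².

270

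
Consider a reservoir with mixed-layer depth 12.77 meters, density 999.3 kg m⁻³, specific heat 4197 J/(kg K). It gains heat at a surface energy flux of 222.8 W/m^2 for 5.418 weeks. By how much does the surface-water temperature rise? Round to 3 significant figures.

13.6 K

Areal heat capacity C = ρ c_p D = 999.3 × 4197 × 12.77 = 5.36×10^7 J/(m^2 K).
Net heat input Q = F Δt = 222.8 × (5.418 weeks × 6.048×10^5 s/week) = 7.30×10^8 J/m².
ΔT = Q / C = 7.30×10^8 / 5.36×10^7 = 13.6 K.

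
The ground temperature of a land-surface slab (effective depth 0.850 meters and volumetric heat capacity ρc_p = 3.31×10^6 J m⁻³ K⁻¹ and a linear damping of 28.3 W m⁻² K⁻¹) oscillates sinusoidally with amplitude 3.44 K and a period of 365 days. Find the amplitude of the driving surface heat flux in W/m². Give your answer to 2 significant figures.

97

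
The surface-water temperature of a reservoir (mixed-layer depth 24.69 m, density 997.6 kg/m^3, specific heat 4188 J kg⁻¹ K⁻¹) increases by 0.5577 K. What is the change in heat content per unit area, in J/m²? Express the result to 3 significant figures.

5.75×10^7

Areal heat capacity C = ρ c_p D = 997.6 × 4188 × 24.69 = 1.03×10^8 J m⁻² K⁻¹.
ΔQ = C ΔT = 1.03×10^8 × 0.5577 = 5.75×10^7 J/m².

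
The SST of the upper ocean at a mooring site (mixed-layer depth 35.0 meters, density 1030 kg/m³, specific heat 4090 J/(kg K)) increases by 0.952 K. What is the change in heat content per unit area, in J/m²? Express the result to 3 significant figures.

Areal heat capacity C = ρ c_p D = 1030 × 4090 × 35.0 = 1.47×10^8 J m⁻² K⁻¹.
ΔQ = C ΔT = 1.47×10^8 × 0.952 = 1.40×10^8 J/m².

1.40×10^8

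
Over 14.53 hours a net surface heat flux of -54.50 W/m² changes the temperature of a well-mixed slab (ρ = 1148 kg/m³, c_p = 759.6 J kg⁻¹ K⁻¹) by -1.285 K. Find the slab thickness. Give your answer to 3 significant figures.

Heat input Q = F Δt = -54.50 × 52300 s = -2.85×10^6 J/m².
Required areal heat capacity C = Q / ΔT = 2.22×10^6 J/(m²·K).
Depth D = C / (ρ c_p) = 2.22×10^6 / (1148 × 759.6) = 2.54 m.

2.54 m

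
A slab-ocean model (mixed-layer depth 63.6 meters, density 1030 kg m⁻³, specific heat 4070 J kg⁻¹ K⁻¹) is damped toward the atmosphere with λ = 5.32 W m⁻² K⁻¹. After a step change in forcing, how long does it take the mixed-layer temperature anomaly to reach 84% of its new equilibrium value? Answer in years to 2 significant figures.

2.9 years

Areal heat capacity C = ρ c_p D = 1030 × 4070 × 63.6 = 2.67×10^8 J/(m²·K).
τ = C / λ = 2.67×10^8 / 5.32 = 5.01×10^7 s.
Fraction reached: 1 − e^(−t/τ) = 0.84 ⇒ t = −τ ln(1 − 0.84) = τ × 1.83.
t = 9.18×10^7 s = 2.91 years.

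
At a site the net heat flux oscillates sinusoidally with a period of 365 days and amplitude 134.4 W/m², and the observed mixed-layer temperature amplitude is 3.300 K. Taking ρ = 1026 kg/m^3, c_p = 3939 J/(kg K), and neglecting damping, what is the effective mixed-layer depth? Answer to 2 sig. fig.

ω = 2π / 3.15×10^7 s = 1.99×10^-7 s⁻¹.
Required C = F₀ / (A ω) = 134.4 / (3.300 × 1.99×10^-7) = 2.04×10^8 J/(m²·K).
D = C / (ρ c_p) = 2.04×10^8 / (1026 × 3939) = 50.6 m.

51 m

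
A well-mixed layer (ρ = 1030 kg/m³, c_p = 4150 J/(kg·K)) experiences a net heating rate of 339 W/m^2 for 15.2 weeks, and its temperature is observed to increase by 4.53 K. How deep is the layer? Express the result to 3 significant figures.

161 m

Heat input Q = F Δt = 339 × 9.19×10^6 s = 3.12×10^9 J/m².
Required areal heat capacity C = Q / ΔT = 6.88×10^8 J/(m²·K).
Depth D = C / (ρ c_p) = 6.88×10^8 / (1030 × 4150) = 161 m.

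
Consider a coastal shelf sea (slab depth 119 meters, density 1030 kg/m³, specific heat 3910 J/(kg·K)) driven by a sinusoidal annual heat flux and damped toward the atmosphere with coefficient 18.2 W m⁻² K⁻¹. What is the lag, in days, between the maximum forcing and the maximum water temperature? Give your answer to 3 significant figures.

80.3 days

Areal heat capacity C = ρ c_p D = 1030 × 3910 × 119 = 4.79×10^8 J m⁻² K⁻¹.
ω = 2π / 3.15×10^7 s = 1.99×10^-7 s⁻¹.
Phase lag φ = arctan(Cω/λ) = arctan(95.5/18.2) = 1.38 rad.
Time lag = φ / ω = 1.38 / 1.99×10^-7 = 6.94×10^6 s = 80.3 days.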